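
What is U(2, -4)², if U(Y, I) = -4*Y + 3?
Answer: 25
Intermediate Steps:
U(Y, I) = 3 - 4*Y
U(2, -4)² = (3 - 4*2)² = (3 - 8)² = (-5)² = 25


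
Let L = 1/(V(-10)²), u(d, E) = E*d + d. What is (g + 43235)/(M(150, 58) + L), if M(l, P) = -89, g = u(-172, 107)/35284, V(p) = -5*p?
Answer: -953428227500/1962663679 ≈ -485.78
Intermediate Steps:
u(d, E) = d + E*d
g = -4644/8821 (g = -172*(1 + 107)/35284 = -172*108*(1/35284) = -18576*1/35284 = -4644/8821 ≈ -0.52647)
L = 1/2500 (L = 1/((-5*(-10))²) = 1/(50²) = 1/2500 ≈ 0.00040000)
(g + 43235)/(M(150, 58) + L) = (-4644/8821 + 43235)/(-89 + 1/2500) = 381371291/(8821*(-222499/2500)) = (381371291/8821)*(-2500/222499) = -953428227500/1962663679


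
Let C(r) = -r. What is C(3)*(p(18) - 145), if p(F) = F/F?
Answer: 432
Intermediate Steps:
p(F) = 1
C(3)*(p(18) - 145) = (-1*3)*(1 - 145) = -3*(-144) = 432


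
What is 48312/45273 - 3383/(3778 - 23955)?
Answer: 375983261/304491107 ≈ 1.2348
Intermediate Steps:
48312/45273 - 3383/(3778 - 23955) = 48312*(1/45273) - 3383/(-20177) = 16104/15091 - 3383*(-1/20177) = 16104/15091 + 3383/20177 = 375983261/304491107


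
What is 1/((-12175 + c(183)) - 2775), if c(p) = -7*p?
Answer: -1/16231 ≈ -6.1610e-5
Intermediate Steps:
1/((-12175 + c(183)) - 2775) = 1/((-12175 - 7*183) - 2775) = 1/((-12175 - 1281) - 2775) = 1/(-13456 - 2775) = 1/(-16231) = -1/16231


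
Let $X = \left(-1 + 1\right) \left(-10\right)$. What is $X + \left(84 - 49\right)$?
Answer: $35$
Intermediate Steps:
$X = 0$ ($X = 0 \left(-10\right) = 0$)
$X + \left(84 - 49\right) = 0 + \left(84 - 49\right) = 0 + 35 = 35$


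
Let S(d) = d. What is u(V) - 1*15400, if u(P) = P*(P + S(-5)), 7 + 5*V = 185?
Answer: -357766/25 ≈ -14311.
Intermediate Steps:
V = 178/5 (V = -7/5 + (⅕)*185 = -7/5 + 37 = 178/5 ≈ 35.600)
u(P) = P*(-5 + P) (u(P) = P*(P - 5) = P*(-5 + P))
u(V) - 1*15400 = 178*(-5 + 178/5)/5 - 1*15400 = (178/5)*(153/5) - 15400 = 27234/25 - 15400 = -357766/25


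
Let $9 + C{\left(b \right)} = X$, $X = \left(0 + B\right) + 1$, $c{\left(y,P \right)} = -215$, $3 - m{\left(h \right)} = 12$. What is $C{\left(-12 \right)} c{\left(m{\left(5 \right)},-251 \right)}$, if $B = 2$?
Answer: $1290$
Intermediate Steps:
$m{\left(h \right)} = -9$ ($m{\left(h \right)} = 3 - 12 = -9$)
$X = 3$ ($X = \left(0 + 2\right) + 1 = 2 + 1 = 3$)
$C{\left(b \right)} = -6$ ($C{\left(b \right)} = -9 + 3 = -6$)
$C{\left(-12 \right)} c{\left(m{\left(5 \right)},-251 \right)} = \left(-6\right) \left(-215\right) = 1290$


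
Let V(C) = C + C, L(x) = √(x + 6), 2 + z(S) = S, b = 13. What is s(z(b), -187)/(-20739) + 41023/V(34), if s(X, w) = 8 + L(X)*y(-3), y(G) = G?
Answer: 850775453/1410252 + √17/6913 ≈ 603.28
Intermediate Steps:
z(S) = -2 + S
L(x) = √(6 + x)
V(C) = 2*C
s(X, w) = 8 - 3*√(6 + X) (s(X, w) = 8 + √(6 + X)*(-3) = 8 - 3*√(6 + X))
s(z(b), -187)/(-20739) + 41023/V(34) = (8 - 3*√(6 + (-2 + 13)))/(-20739) + 41023/((2*34)) = (8 - 3*√(6 + 11))*(-1/20739) + 41023/68 = (8 - 3*√17)*(-1/20739) + 41023*(1/68) = (-8/20739 + √17/6913) + 41023/68 = 850775453/1410252 + √17/6913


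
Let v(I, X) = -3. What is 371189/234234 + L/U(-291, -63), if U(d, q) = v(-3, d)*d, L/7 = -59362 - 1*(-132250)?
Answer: 146317439/249678 ≈ 586.02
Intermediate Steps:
L = 510216 (L = 7*(-59362 - 1*(-132250)) = 7*(-59362 + 132250) = 7*72888 = 510216)
U(d, q) = -3*d
371189/234234 + L/U(-291, -63) = 371189/234234 + 510216/((-3*(-291))) = 371189*(1/234234) + 510216/873 = 4079/2574 + 510216*(1/873) = 4079/2574 + 170072/291 = 146317439/249678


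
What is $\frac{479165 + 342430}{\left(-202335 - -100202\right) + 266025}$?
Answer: $\frac{821595}{163892} \approx 5.013$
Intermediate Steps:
$\frac{479165 + 342430}{\left(-202335 - -100202\right) + 266025} = \frac{821595}{\left(-202335 + 100202\right) + 266025} = \frac{821595}{-102133 + 266025} = \frac{821595}{163892}$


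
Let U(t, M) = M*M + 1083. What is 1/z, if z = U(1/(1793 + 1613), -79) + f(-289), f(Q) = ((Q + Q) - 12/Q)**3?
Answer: -24137569/4659796677371644 ≈ -5.1800e-9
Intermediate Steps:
f(Q) = (-12/Q + 2*Q)**3 (f(Q) = (2*Q - 12/Q)**3 = (-12/Q + 2*Q)**3)
U(t, M) = 1083 + M**2 (U(t, M) = M**2 + 1083 = 1083 + M**2)
z = -4659796677371644/24137569 (z = (1083 + (-79)**2) + 8*(-6 + (-289)**2)**3/(-289)**3 = (1083 + 6241) + 8*(-1/24137569)*(-6 + 83521)**3 = 7324 + 8*(-1/24137569)*83515**3 = 7324 + 8*(-1/24137569)*582496682615875 = 7324 - 4659973460927000/24137569 = -4659796677371644/24137569 ≈ -1.9305e+8)
1/z = 1/(-4659796677371644/24137569) = -24137569/4659796677371644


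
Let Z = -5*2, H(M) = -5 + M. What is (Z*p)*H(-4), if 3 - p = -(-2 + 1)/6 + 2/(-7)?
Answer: 1965/7 ≈ 280.71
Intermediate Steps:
Z = -10
p = 131/42 (p = 3 - (-(-2 + 1)/6 + 2/(-7)) = 3 - (-1*(-1)*(⅙) + 2*(-⅐)) = 3 - (1*(⅙) - 2/7) = 3 - (⅙ - 2/7) = 3 - 1*(-5/42) = 3 + 5/42 = 131/42 ≈ 3.1190)
(Z*p)*H(-4) = (-10*131/42)*(-5 - 4) = -655/21*(-9) = 1965/7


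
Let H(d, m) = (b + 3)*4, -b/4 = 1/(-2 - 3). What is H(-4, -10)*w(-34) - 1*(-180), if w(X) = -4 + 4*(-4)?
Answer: -124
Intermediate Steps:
b = ⅘ (b = -4/(-2 - 3) = -4/(-5) = -4*(-⅕) = ⅘ ≈ 0.80000)
H(d, m) = 76/5 (H(d, m) = (⅘ + 3)*4 = (19/5)*4 = 76/5)
w(X) = -20 (w(X) = -4 - 16 = -20)
H(-4, -10)*w(-34) - 1*(-180) = (76/5)*(-20) - 1*(-180) = -304 + 180 = -124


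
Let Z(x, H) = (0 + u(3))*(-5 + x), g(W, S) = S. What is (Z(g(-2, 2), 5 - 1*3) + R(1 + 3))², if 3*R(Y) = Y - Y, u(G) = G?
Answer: 81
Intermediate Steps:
Z(x, H) = -15 + 3*x (Z(x, H) = (0 + 3)*(-5 + x) = 3*(-5 + x) = -15 + 3*x)
R(Y) = 0 (R(Y) = (Y - Y)/3 = (⅓)*0 = 0)
(Z(g(-2, 2), 5 - 1*3) + R(1 + 3))² = ((-15 + 3*2) + 0)² = ((-15 + 6) + 0)² = (-9 + 0)² = (-9)² = 81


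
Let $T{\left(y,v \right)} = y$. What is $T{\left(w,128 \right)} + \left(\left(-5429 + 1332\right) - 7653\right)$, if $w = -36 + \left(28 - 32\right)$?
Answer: $-11790$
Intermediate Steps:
$w = -40$ ($w = -36 - 4 = -40$)
$T{\left(w,128 \right)} + \left(\left(-5429 + 1332\right) - 7653\right) = -40 + \left(\left(-5429 + 1332\right) - 7653\right) = -40 - 11750 = -11790$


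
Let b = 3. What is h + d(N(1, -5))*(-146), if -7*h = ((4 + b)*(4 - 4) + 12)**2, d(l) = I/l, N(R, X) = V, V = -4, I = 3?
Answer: 1245/14 ≈ 88.929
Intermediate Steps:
N(R, X) = -4
d(l) = 3/l
h = -144/7 (h = -((4 + 3)*(4 - 4) + 12)**2/7 = -(7*0 + 12)**2/7 = -(0 + 12)**2/7 = -1/7*12**2 = -1/7*144 = -144/7 ≈ -20.571)
h + d(N(1, -5))*(-146) = -144/7 + (3/(-4))*(-146) = -144/7 + (3*(-1/4))*(-146) = -144/7 - 3/4*(-146) = -144/7 + 219/2 = 1245/14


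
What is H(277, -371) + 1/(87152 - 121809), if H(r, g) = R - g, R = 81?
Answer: 15664963/34657 ≈ 452.00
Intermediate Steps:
H(r, g) = 81 - g
H(277, -371) + 1/(87152 - 121809) = (81 - 1*(-371)) + 1/(87152 - 121809) = (81 + 371) + 1/(-34657) = 452 - 1/34657 = 15664963/34657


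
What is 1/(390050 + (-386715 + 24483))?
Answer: 1/27818 ≈ 3.5948e-5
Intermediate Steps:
1/(390050 + (-386715 + 24483)) = 1/(390050 - 362232) = 1/27818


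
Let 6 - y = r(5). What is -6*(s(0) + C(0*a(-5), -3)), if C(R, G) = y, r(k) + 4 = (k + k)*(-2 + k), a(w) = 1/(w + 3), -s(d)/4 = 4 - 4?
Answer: 120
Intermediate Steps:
s(d) = 0 (s(d) = -4*(4 - 4) = -4*0 = 0)
a(w) = 1/(3 + w)
r(k) = -4 + 2*k*(-2 + k) (r(k) = -4 + (k + k)*(-2 + k) = -4 + (2*k)*(-2 + k) = -4 + 2*k*(-2 + k))
y = -20 (y = 6 - (-4 - 4*5 + 2*5**2) = 6 - (-4 - 20 + 2*25) = 6 - (-4 - 20 + 50) = 6 - 1*26 = 6 - 26 = -20)
C(R, G) = -20
-6*(s(0) + C(0*a(-5), -3)) = -6*(0 - 20) = -6*(-20) = 120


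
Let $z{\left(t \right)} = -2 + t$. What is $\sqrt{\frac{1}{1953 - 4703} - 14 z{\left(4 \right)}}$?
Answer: $\frac{i \sqrt{8470110}}{550} \approx 5.2915 i$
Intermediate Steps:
$\sqrt{\frac{1}{1953 - 4703} - 14 z{\left(4 \right)}} = \sqrt{\frac{1}{1953 - 4703} - 14 \left(-2 + 4\right)} = \sqrt{\frac{1}{1953 - 4703} - 28} = \sqrt{\frac{1}{-2750} - 28} = \sqrt{- \frac{1}{2750} - 28} = \sqrt{- \frac{77001}{2750}} = \frac{i \sqrt{8470110}}{550}$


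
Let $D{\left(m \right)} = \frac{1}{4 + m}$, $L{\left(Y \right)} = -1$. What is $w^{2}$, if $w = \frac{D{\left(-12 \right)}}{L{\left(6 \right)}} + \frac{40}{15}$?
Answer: $\frac{4489}{576} \approx 7.7934$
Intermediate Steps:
$w = \frac{67}{24}$ ($w = \frac{1}{\left(4 - 12\right) \left(-1\right)} + \frac{40}{15} = \frac{1}{-8} \left(-1\right) + 40 \cdot \frac{1}{15} = \left(- \frac{1}{8}\right) \left(-1\right) + \frac{8}{3} = \frac{1}{8} + \frac{8}{3} = \frac{67}{24} \approx 2.7917$)
$w^{2} = \left(\frac{67}{24}\right)^{2} = \frac{4489}{576}$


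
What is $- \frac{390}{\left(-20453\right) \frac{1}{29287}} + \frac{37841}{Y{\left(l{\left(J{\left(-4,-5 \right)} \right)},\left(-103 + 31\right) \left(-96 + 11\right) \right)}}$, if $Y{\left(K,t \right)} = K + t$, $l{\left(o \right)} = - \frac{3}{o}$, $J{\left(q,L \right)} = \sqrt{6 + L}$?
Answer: $\frac{70641907783}{125111001} \approx 564.63$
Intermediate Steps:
$- \frac{390}{\left(-20453\right) \frac{1}{29287}} + \frac{37841}{Y{\left(l{\left(J{\left(-4,-5 \right)} \right)},\left(-103 + 31\right) \left(-96 + 11\right) \right)}} = - \frac{390}{\left(-20453\right) \frac{1}{29287}} + \frac{37841}{- \frac{3}{\sqrt{6 - 5}} + \left(-103 + 31\right) \left(-96 + 11\right)} = - \frac{390}{\left(-20453\right) \frac{1}{29287}} + \frac{37841}{- \frac{3}{\sqrt{1}} - -6120} = - \frac{390}{- \frac{20453}{29287}} + \frac{37841}{- \frac{3}{1} + 6120} = \left(-390\right) \left(- \frac{29287}{20453}\right) + \frac{37841}{\left(-3\right) 1 + 6120} = \frac{11421930}{20453} + \frac{37841}{-3 + 6120} = \frac{11421930}{20453} + \frac{37841}{6117} = \frac{70641907783}{125111001}$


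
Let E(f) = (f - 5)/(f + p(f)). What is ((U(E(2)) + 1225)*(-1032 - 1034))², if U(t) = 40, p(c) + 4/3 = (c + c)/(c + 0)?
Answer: 6830329980100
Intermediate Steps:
p(c) = ⅔ (p(c) = -4/3 + (c + c)/(c + 0) = -4/3 + (2*c)/c = -4/3 + 2 = ⅔)
E(f) = (-5 + f)/(⅔ + f) (E(f) = (f - 5)/(f + ⅔) = (-5 + f)/(⅔ + f))
((U(E(2)) + 1225)*(-1032 - 1034))² = ((40 + 1225)*(-1032 - 1034))² = (1265*(-2066))² = (-2613490)² = 6830329980100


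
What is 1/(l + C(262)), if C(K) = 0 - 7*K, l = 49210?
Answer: 1/47376 ≈ 2.1108e-5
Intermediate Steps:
C(K) = -7*K
1/(l + C(262)) = 1/(49210 - 7*262) = 1/(49210 - 1834) = 1/47376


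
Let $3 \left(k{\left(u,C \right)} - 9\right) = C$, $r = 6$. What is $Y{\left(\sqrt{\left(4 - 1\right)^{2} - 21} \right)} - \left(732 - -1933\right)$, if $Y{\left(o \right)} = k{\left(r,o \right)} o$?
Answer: $-2669 + 18 i \sqrt{3} \approx -2669.0 + 31.177 i$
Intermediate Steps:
$k{\left(u,C \right)} = 9 + \frac{C}{3}$
$Y{\left(o \right)} = o \left(9 + \frac{o}{3}\right)$ ($Y{\left(o \right)} = \left(9 + \frac{o}{3}\right) o = o \left(9 + \frac{o}{3}\right)$)
$Y{\left(\sqrt{\left(4 - 1\right)^{2} - 21} \right)} - \left(732 - -1933\right) = \frac{\sqrt{\left(4 - 1\right)^{2} - 21} \left(27 + \sqrt{\left(4 - 1\right)^{2} - 21}\right)}{3} - \left(732 - -1933\right) = \frac{\sqrt{3^{2} - 21} \left(27 + \sqrt{3^{2} - 21}\right)}{3} - \left(732 + 1933\right) = \frac{\sqrt{9 - 21} \left(27 + \sqrt{9 - 21}\right)}{3} - 2665 = \frac{\sqrt{-12} \left(27 + \sqrt{-12}\right)}{3} - 2665 = \frac{2 i \sqrt{3} \left(27 + 2 i \sqrt{3}\right)}{3} - 2665 = -2665 + \frac{2 i \sqrt{3} \left(27 + 2 i \sqrt{3}\right)}{3}$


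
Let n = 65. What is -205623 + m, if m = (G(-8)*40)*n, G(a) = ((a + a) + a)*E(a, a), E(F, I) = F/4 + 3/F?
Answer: -57423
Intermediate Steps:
E(F, I) = 3/F + F/4 (E(F, I) = F*(¼) + 3/F = F/4 + 3/F = 3/F + F/4)
G(a) = 3*a*(3/a + a/4) (G(a) = ((a + a) + a)*(3/a + a/4) = (2*a + a)*(3/a + a/4) = (3*a)*(3/a + a/4) = 3*a*(3/a + a/4))
m = 148200 (m = ((9 + (¾)*(-8)²)*40)*65 = ((9 + (¾)*64)*40)*65 = ((9 + 48)*40)*65 = (57*40)*65 = 2280*65 = 148200)
-205623 + m = -205623 + 148200 = -57423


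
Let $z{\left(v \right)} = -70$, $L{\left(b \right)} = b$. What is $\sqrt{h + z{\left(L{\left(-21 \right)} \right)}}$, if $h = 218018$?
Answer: $46 \sqrt{103} \approx 466.85$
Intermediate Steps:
$\sqrt{h + z{\left(L{\left(-21 \right)} \right)}} = \sqrt{218018 - 70} = \sqrt{217948} = 46 \sqrt{103}$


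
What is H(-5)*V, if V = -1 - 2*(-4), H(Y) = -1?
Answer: -7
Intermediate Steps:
V = 7 (V = -1 + 8 = 7)
H(-5)*V = -1*7 = -7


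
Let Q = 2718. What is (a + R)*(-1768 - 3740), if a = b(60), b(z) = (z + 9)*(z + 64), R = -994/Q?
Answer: -7115789484/151 ≈ -4.7124e+7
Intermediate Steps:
R = -497/1359 (R = -994/2718 = -994*1/2718 = -497/1359 ≈ -0.36571)
b(z) = (9 + z)*(64 + z)
a = 8556 (a = 576 + 60² + 73*60 = 576 + 3600 + 4380 = 8556)
(a + R)*(-1768 - 3740) = (8556 - 497/1359)*(-1768 - 3740) = (11627107/1359)*(-5508) = -7115789484/151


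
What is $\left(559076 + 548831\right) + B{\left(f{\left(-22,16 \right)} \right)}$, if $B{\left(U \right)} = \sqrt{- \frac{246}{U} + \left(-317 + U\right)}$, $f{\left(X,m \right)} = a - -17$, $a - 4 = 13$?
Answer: $1107907 + \frac{i \sqrt{83878}}{17} \approx 1.1079 \cdot 10^{6} + 17.036 i$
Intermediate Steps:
$a = 17$ ($a = 4 + 13 = 17$)
$f{\left(X,m \right)} = 34$ ($f{\left(X,m \right)} = 17 - -17 = 17 + 17 = 34$)
$B{\left(U \right)} = \sqrt{-317 + U - \frac{246}{U}}$
$\left(559076 + 548831\right) + B{\left(f{\left(-22,16 \right)} \right)} = \left(559076 + 548831\right) + \sqrt{-317 + 34 - \frac{246}{34}} = 1107907 + \sqrt{-317 + 34 - \frac{123}{17}} = 1107907 + \sqrt{- \frac{4934}{17}} = 1107907 + \frac{i \sqrt{83878}}{17}$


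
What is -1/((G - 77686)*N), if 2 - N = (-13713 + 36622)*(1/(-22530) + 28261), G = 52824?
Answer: -11265/181326347457944431 ≈ -6.2126e-14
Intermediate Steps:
N = -14586625972001/22530 (N = 2 - (-13713 + 36622)*(1/(-22530) + 28261) = 2 - 22909*(-1/22530 + 28261) = 2 - 22909*636720329/22530 = 2 - 1*14586626017061/22530 = 2 - 14586626017061/22530 = -14586625972001/22530 ≈ -6.4743e+8)
-1/((G - 77686)*N) = -1/((52824 - 77686)*(-14586625972001/22530)) = -(-22530)/((-24862)*14586625972001) = -(-1)*(-22530)/(24862*14586625972001) = -1*11265/181326347457944431 = -11265/181326347457944431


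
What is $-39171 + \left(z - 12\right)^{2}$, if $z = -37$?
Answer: $-36770$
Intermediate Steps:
$-39171 + \left(z - 12\right)^{2} = -39171 + \left(-37 - 12\right)^{2} = -39171 + \left(-49\right)^{2} = -39171 + 2401 = -36770$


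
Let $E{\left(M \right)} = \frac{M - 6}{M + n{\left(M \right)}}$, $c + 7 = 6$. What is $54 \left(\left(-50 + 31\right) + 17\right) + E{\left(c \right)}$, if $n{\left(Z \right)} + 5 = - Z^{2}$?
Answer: $-107$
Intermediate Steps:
$c = -1$ ($c = -7 + 6 = -1$)
$n{\left(Z \right)} = -5 - Z^{2}$
$E{\left(M \right)} = \frac{-6 + M}{-5 + M - M^{2}}$ ($E{\left(M \right)} = \frac{M - 6}{M - \left(5 + M^{2}\right)} = \frac{-6 + M}{-5 + M - M^{2}}$)
$54 \left(\left(-50 + 31\right) + 17\right) + E{\left(c \right)} = 54 \left(\left(-50 + 31\right) + 17\right) + \frac{6 - -1}{5 + \left(-1\right)^{2} - -1} = 54 \left(-19 + 17\right) + \frac{6 + 1}{5 + 1 + 1} = 54 \left(-2\right) + \frac{1}{7} \cdot 7 = -108 + \frac{1}{7} \cdot 7 = -108 + 1 = -107$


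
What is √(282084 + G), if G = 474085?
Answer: √756169 ≈ 869.58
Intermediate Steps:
√(282084 + G) = √(282084 + 474085) = √756169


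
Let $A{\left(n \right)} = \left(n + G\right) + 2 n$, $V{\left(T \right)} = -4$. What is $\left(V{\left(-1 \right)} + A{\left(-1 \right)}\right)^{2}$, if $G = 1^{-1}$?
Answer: $36$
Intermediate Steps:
$G = 1$
$A{\left(n \right)} = 1 + 3 n$ ($A{\left(n \right)} = \left(n + 1\right) + 2 n = \left(1 + n\right) + 2 n = 1 + 3 n$)
$\left(V{\left(-1 \right)} + A{\left(-1 \right)}\right)^{2} = \left(-4 + \left(1 + 3 \left(-1\right)\right)\right)^{2} = \left(-4 + \left(1 - 3\right)\right)^{2} = \left(-4 - 2\right)^{2} = \left(-6\right)^{2} = 36$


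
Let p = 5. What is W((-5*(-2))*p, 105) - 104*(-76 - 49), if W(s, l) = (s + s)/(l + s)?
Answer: 403020/31 ≈ 13001.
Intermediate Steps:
W(s, l) = 2*s/(l + s) (W(s, l) = (2*s)/(l + s) = 2*s/(l + s))
W((-5*(-2))*p, 105) - 104*(-76 - 49) = 2*(-5*(-2)*5)/(105 - 5*(-2)*5) - 104*(-76 - 49) = 2*(10*5)/(105 + 10*5) - 104*(-125) = 2*50/(105 + 50) + 13000 = 2*50/155 + 13000 = 2*50*(1/155) + 13000 = 20/31 + 13000 = 403020/31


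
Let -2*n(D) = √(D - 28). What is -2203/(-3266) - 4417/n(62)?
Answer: 2203/3266 + 4417*√34/17 ≈ 1515.7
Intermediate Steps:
n(D) = -√(-28 + D)/2 (n(D) = -√(D - 28)/2 = -√(-28 + D)/2)
-2203/(-3266) - 4417/n(62) = -2203/(-3266) - 4417*(-2/√(-28 + 62)) = -2203*(-1/3266) - 4417*(-√34/17) = 2203/3266 - (-4417)*√34/17 = 2203/3266 + 4417*√34/17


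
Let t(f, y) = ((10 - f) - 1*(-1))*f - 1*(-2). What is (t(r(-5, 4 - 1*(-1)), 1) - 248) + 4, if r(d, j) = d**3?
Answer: -17242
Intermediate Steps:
t(f, y) = 2 + f*(11 - f) (t(f, y) = ((10 - f) + 1)*f + 2 = (11 - f)*f + 2 = f*(11 - f) + 2 = 2 + f*(11 - f))
(t(r(-5, 4 - 1*(-1)), 1) - 248) + 4 = ((2 - ((-5)**3)**2 + 11*(-5)**3) - 248) + 4 = ((2 - 1*(-125)**2 + 11*(-125)) - 248) + 4 = ((2 - 1*15625 - 1375) - 248) + 4 = ((2 - 15625 - 1375) - 248) + 4 = (-16998 - 248) + 4 = -17246 + 4 = -17242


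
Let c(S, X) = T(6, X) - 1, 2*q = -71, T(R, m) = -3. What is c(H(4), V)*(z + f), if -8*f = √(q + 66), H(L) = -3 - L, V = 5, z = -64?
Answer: 256 + √122/4 ≈ 258.76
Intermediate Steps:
q = -71/2 (q = (½)*(-71) = -71/2 ≈ -35.500)
f = -√122/16 (f = -√(-71/2 + 66)/8 = -√122/16 ≈ -0.69034)
c(S, X) = -4 (c(S, X) = -3 - 1 = -4)
c(H(4), V)*(z + f) = -4*(-64 - √122/16) = 256 + √122/4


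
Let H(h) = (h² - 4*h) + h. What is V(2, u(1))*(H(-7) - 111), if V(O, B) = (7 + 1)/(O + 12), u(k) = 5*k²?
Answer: -164/7 ≈ -23.429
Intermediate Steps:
H(h) = h² - 3*h
V(O, B) = 8/(12 + O)
V(2, u(1))*(H(-7) - 111) = (8/(12 + 2))*(-7*(-3 - 7) - 111) = (8/14)*(-7*(-10) - 111) = (8*(1/14))*(70 - 111) = (4/7)*(-41) = -164/7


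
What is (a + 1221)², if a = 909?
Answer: 4536900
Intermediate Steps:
(a + 1221)² = (909 + 1221)² = 2130² = 4536900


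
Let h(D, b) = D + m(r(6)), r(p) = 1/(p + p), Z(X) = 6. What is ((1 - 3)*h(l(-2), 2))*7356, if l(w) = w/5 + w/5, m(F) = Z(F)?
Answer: -382512/5 ≈ -76502.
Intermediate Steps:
r(p) = 1/(2*p)
m(F) = 6
l(w) = 2*w/5 (l(w) = w*(⅕) + w*(⅕) = w/5 + w/5 = 2*w/5)
h(D, b) = 6 + D (h(D, b) = D + 6 = 6 + D)
((1 - 3)*h(l(-2), 2))*7356 = ((1 - 3)*(6 + (⅖)*(-2)))*7356 = -2*(6 - ⅘)*7356 = -2*26/5*7356 = -52/5*7356 = -382512/5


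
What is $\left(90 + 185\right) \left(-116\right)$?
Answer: $-31900$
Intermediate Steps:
$\left(90 + 185\right) \left(-116\right) = 275 \left(-116\right) = -31900$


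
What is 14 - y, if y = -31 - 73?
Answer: 118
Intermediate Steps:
y = -104
14 - y = 14 - 1*(-104) = 14 + 104 = 118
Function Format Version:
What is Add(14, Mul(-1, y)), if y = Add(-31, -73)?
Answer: 118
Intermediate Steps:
y = -104
Add(14, Mul(-1, y)) = Add(14, Mul(-1, -104)) = Add(14, 104) = 118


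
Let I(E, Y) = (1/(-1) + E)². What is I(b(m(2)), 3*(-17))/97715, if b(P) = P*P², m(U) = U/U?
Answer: 0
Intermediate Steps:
m(U) = 1
b(P) = P³
I(E, Y) = (-1 + E)²
I(b(m(2)), 3*(-17))/97715 = (-1 + 1³)²/97715 = (-1 + 1)²*(1/97715) = 0²*(1/97715) = 0*(1/97715) = 0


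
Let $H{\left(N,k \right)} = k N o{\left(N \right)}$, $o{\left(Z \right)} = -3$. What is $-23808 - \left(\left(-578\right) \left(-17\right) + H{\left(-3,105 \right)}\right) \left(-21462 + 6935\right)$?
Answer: $156446509$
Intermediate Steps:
$H{\left(N,k \right)} = - 3 N k$ ($H{\left(N,k \right)} = k N \left(-3\right) = N k \left(-3\right) = - 3 N k$)
$-23808 - \left(\left(-578\right) \left(-17\right) + H{\left(-3,105 \right)}\right) \left(-21462 + 6935\right) = -23808 - \left(\left(-578\right) \left(-17\right) - \left(-9\right) 105\right) \left(-21462 + 6935\right) = -23808 - \left(9826 + 945\right) \left(-14527\right) = -23808 - 10771 \left(-14527\right) = -23808 - -156470317 = -23808 + 156470317 = 156446509$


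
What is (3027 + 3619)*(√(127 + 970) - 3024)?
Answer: -20097504 + 6646*√1097 ≈ -1.9877e+7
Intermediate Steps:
(3027 + 3619)*(√(127 + 970) - 3024) = 6646*(√1097 - 3024) = 6646*(-3024 + √1097) = -20097504 + 6646*√1097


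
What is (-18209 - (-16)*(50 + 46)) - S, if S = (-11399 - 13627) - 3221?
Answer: 11574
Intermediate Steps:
S = -28247 (S = -25026 - 3221 = -28247)
(-18209 - (-16)*(50 + 46)) - S = (-18209 - (-16)*(50 + 46)) - 1*(-28247) = (-18209 - (-16)*96) + 28247 = (-18209 - 1*(-1536)) + 28247 = (-18209 + 1536) + 28247 = -16673 + 28247 = 11574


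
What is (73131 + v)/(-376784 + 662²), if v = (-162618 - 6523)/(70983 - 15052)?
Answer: 204506041/171875963 ≈ 1.1898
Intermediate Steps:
v = -169141/55931 ≈ -3.0241
(73131 + v)/(-376784 + 662²) = (73131 - 169141/55931)/(-376784 + 662²) = 4090120820/(55931*(-376784 + 438244)) = (4090120820/55931)/61460 = (4090120820/55931)*(1/61460) = 204506041/171875963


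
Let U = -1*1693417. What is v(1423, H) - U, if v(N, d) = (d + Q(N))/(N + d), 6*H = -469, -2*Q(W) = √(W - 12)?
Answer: 13664181304/8069 - 3*√1411/8069 ≈ 1.6934e+6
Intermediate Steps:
Q(W) = -√(-12 + W)/2 (Q(W) = -√(W - 12)/2 = -√(-12 + W)/2)
H = -469/6 (H = (⅙)*(-469) = -469/6 ≈ -78.167)
v(N, d) = (d - √(-12 + N)/2)/(N + d)
U = -1693417
v(1423, H) - U = (-469/6 - √(-12 + 1423)/2)/(1423 - 469/6) - 1*(-1693417) = (-469/6 - √1411/2)/(8069/6) + 1693417 = 6*(-469/6 - √1411/2)/8069 + 1693417 = (-469/8069 - 3*√1411/8069) + 1693417 = 13664181304/8069 - 3*√1411/8069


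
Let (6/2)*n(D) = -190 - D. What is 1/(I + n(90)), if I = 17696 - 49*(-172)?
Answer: 3/78092 ≈ 3.8416e-5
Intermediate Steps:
n(D) = -190/3 - D/3 (n(D) = (-190 - D)/3 = -190/3 - D/3)
I = 26124 (I = 17696 + 8428 = 26124)
1/(I + n(90)) = 1/(26124 + (-190/3 - ⅓*90)) = 1/(26124 + (-190/3 - 30)) = 1/(26124 - 280/3) = 1/(78092/3) = 3/78092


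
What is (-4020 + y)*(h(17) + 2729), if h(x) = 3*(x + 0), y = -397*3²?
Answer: -21108540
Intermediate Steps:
y = -3573 (y = -397*9 = -3573)
h(x) = 3*x
(-4020 + y)*(h(17) + 2729) = (-4020 - 3573)*(3*17 + 2729) = -7593*(51 + 2729) = -7593*2780 = -21108540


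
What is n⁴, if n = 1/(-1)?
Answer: 1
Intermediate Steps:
n = -1
n⁴ = (-1)⁴ = 1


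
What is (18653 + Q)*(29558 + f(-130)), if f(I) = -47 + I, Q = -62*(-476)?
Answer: 1415135865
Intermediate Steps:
Q = 29512
(18653 + Q)*(29558 + f(-130)) = (18653 + 29512)*(29558 + (-47 - 130)) = 48165*(29558 - 177) = 48165*29381 = 1415135865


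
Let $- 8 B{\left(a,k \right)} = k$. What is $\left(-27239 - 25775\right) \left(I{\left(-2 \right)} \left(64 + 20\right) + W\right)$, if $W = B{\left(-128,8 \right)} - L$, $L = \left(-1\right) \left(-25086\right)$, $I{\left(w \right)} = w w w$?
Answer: $1365587626$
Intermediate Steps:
$B{\left(a,k \right)} = - \frac{k}{8}$
$I{\left(w \right)} = w^{3}$ ($I{\left(w \right)} = w^{2} w = w^{3}$)
$L = 25086$
$W = -25087$ ($W = \left(- \frac{1}{8}\right) 8 - 25086 = -1 - 25086 = -25087$)
$\left(-27239 - 25775\right) \left(I{\left(-2 \right)} \left(64 + 20\right) + W\right) = \left(-27239 - 25775\right) \left(\left(-2\right)^{3} \left(64 + 20\right) - 25087\right) = - 53014 \left(\left(-8\right) 84 - 25087\right) = - 53014 \left(-672 - 25087\right) = \left(-53014\right) \left(-25759\right) = 1365587626$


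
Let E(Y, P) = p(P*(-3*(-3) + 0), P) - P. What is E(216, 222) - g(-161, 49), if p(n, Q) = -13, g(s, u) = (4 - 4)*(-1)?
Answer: -235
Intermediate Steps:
g(s, u) = 0 (g(s, u) = 0*(-1) = 0)
E(Y, P) = -13 - P
E(216, 222) - g(-161, 49) = (-13 - 1*222) - 1*0 = (-13 - 222) + 0 = -235 + 0 = -235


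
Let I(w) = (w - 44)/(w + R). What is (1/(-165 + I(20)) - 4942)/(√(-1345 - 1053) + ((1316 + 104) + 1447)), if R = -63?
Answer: -100187099975/58138377177 + 34944925*I*√2398/58138377177 ≈ -1.7233 + 0.029434*I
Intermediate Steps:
I(w) = (-44 + w)/(-63 + w) (I(w) = (w - 44)/(w - 63) = (-44 + w)/(-63 + w))
(1/(-165 + I(20)) - 4942)/(√(-1345 - 1053) + ((1316 + 104) + 1447)) = (1/(-165 + (-44 + 20)/(-63 + 20)) - 4942)/(√(-1345 - 1053) + ((1316 + 104) + 1447)) = (1/(-165 - 24/(-43)) - 4942)/(√(-2398) + (1420 + 1447)) = (1/(-165 - 1/43*(-24)) - 4942)/(I*√2398 + 2867) = (1/(-165 + 24/43) - 4942)/(2867 + I*√2398) = (1/(-7071/43) - 4942)/(2867 + I*√2398) = (-43/7071 - 4942)/(2867 + I*√2398) = -34944925/(7071*(2867 + I*√2398))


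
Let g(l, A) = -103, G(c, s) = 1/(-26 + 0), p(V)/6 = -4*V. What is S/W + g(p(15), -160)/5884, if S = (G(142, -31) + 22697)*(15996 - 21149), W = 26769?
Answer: -2982114852979/682538116 ≈ -4369.2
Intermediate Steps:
p(V) = -24*V (p(V) = 6*(-4*V) = -24*V)
G(c, s) = -1/26 (G(c, s) = 1/(-26) = -1/26)
S = -3040893513/26 (S = (-1/26 + 22697)*(15996 - 21149) = (590121/26)*(-5153) = -3040893513/26 ≈ -1.1696e+8)
S/W + g(p(15), -160)/5884 = -3040893513/26/26769 - 103/5884 = -3040893513/26*1/26769 - 103*1/5884 = -1013631171/231998 - 103/5884 = -2982114852979/682538116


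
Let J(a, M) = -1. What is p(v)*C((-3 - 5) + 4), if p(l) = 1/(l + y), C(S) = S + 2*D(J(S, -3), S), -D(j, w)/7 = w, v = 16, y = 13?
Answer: 52/29 ≈ 1.7931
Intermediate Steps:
D(j, w) = -7*w
C(S) = -13*S (C(S) = S + 2*(-7*S) = S - 14*S = -13*S)
p(l) = 1/(13 + l) (p(l) = 1/(l + 13) = 1/(13 + l))
p(v)*C((-3 - 5) + 4) = (-13*((-3 - 5) + 4))/(13 + 16) = (-13*(-8 + 4))/29 = (-13*(-4))/29 = (1/29)*52 = 52/29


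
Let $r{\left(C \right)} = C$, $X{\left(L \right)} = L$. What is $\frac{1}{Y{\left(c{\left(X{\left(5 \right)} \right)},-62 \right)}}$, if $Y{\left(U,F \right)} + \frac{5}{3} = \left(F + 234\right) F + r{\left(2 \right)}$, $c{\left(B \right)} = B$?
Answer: $- \frac{3}{31991} \approx -9.3776 \cdot 10^{-5}$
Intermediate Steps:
$Y{\left(U,F \right)} = \frac{1}{3} + F \left(234 + F\right)$ ($Y{\left(U,F \right)} = - \frac{5}{3} + \left(\left(F + 234\right) F + 2\right) = - \frac{5}{3} + \left(\left(234 + F\right) F + 2\right) = - \frac{5}{3} + \left(F \left(234 + F\right) + 2\right) = - \frac{5}{3} + \left(2 + F \left(234 + F\right)\right) = \frac{1}{3} + F \left(234 + F\right)$)
$\frac{1}{Y{\left(c{\left(X{\left(5 \right)} \right)},-62 \right)}} = \frac{1}{\frac{1}{3} + \left(-62\right)^{2} + 234 \left(-62\right)} = \frac{1}{\frac{1}{3} + 3844 - 14508} = \frac{1}{- \frac{31991}{3}} = - \frac{3}{31991}$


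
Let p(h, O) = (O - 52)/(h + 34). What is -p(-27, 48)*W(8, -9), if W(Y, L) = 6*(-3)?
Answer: -72/7 ≈ -10.286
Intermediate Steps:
p(h, O) = (-52 + O)/(34 + h)
W(Y, L) = -18
-p(-27, 48)*W(8, -9) = -(-52 + 48)/(34 - 27)*(-18) = --4/7*(-18) = -(⅐)*(-4)*(-18) = -(-4)*(-18)/7 = -1*72/7 = -72/7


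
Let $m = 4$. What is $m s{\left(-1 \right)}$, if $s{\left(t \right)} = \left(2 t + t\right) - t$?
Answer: $-8$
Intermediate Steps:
$s{\left(t \right)} = 2 t$ ($s{\left(t \right)} = 3 t - t = 2 t$)
$m s{\left(-1 \right)} = 4 \cdot 2 \left(-1\right) = 4 \left(-2\right) = -8$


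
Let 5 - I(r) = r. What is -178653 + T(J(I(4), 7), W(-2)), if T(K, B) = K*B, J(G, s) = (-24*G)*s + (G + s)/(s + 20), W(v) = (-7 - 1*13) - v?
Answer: -526903/3 ≈ -1.7563e+5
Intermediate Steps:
I(r) = 5 - r
W(v) = -20 - v (W(v) = (-7 - 13) - v = -20 - v)
J(G, s) = (G + s)/(20 + s) - 24*G*s (J(G, s) = -24*G*s + (G + s)/(20 + s) = (G + s)/(20 + s) - 24*G*s)
T(K, B) = B*K
-178653 + T(J(I(4), 7), W(-2)) = -178653 + (-20 - 1*(-2))*(((5 - 1*4) + 7 - 480*(5 - 1*4)*7 - 24*(5 - 1*4)*7²)/(20 + 7)) = -178653 + (-20 + 2)*(((5 - 4) + 7 - 480*(5 - 4)*7 - 24*(5 - 4)*49)/27) = -178653 - 2*(1 + 7 - 480*1*7 - 24*1*49)/3 = -178653 - 2*(1 + 7 - 3360 - 1176)/3 = -178653 - 2*(-4528)/3 = -178653 - 18*(-4528/27) = -178653 + 9056/3 = -526903/3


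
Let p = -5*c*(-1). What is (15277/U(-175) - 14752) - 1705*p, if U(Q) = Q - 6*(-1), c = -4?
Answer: 3254535/169 ≈ 19258.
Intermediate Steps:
p = -20 (p = -5*(-4)*(-1) = 20*(-1) = -20)
U(Q) = 6 + Q (U(Q) = Q + 6 = 6 + Q)
(15277/U(-175) - 14752) - 1705*p = (15277/(6 - 175) - 14752) - 1705*(-20) = (15277/(-169) - 14752) + 34100 = (15277*(-1/169) - 14752) + 34100 = (-15277/169 - 14752) + 34100 = -2508365/169 + 34100 = 3254535/169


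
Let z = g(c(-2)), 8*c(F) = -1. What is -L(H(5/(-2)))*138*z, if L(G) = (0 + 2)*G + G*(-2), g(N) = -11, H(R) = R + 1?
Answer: 0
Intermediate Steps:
c(F) = -1/8 (c(F) = (1/8)*(-1) = -1/8)
H(R) = 1 + R
L(G) = 0 (L(G) = 2*G - 2*G = 0)
z = -11
-L(H(5/(-2)))*138*z = -0*138*(-11) = -0*(-11) = -1*0 = 0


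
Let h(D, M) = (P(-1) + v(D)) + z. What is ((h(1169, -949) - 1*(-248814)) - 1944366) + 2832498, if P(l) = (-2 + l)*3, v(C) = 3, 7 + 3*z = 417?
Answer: 3411230/3 ≈ 1.1371e+6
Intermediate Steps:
z = 410/3 (z = -7/3 + (⅓)*417 = -7/3 + 139 = 410/3 ≈ 136.67)
P(l) = -6 + 3*l
h(D, M) = 392/3 (h(D, M) = ((-6 + 3*(-1)) + 3) + 410/3 = ((-6 - 3) + 3) + 410/3 = (-9 + 3) + 410/3 = -6 + 410/3 = 392/3)
((h(1169, -949) - 1*(-248814)) - 1944366) + 2832498 = ((392/3 - 1*(-248814)) - 1944366) + 2832498 = ((392/3 + 248814) - 1944366) + 2832498 = (746834/3 - 1944366) + 2832498 = -5086264/3 + 2832498 = 3411230/3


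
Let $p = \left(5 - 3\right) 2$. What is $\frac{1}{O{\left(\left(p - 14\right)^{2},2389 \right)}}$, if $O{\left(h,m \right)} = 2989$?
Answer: $\frac{1}{2989} \approx 0.00033456$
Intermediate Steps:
$p = 4$ ($p = 2 \cdot 2 = 4$)
$\frac{1}{O{\left(\left(p - 14\right)^{2},2389 \right)}} = \frac{1}{2989}$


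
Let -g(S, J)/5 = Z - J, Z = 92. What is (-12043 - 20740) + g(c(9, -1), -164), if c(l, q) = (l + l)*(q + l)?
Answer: -34063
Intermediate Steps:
c(l, q) = 2*l*(l + q) (c(l, q) = (2*l)*(l + q) = 2*l*(l + q))
g(S, J) = -460 + 5*J (g(S, J) = -5*(92 - J) = -460 + 5*J)
(-12043 - 20740) + g(c(9, -1), -164) = (-12043 - 20740) + (-460 + 5*(-164)) = -32783 + (-460 - 820) = -32783 - 1280 = -34063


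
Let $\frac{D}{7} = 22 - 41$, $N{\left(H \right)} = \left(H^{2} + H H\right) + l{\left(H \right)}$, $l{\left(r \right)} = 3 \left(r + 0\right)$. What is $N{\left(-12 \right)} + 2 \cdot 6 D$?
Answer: $-1344$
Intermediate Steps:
$l{\left(r \right)} = 3 r$
$N{\left(H \right)} = 2 H^{2} + 3 H$ ($N{\left(H \right)} = \left(H^{2} + H H\right) + 3 H = \left(H^{2} + H^{2}\right) + 3 H = 2 H^{2} + 3 H$)
$D = -133$ ($D = 7 \left(22 - 41\right) = 7 \left(-19\right) = -133$)
$N{\left(-12 \right)} + 2 \cdot 6 D = - 12 \left(3 + 2 \left(-12\right)\right) + 2 \cdot 6 \left(-133\right) = - 12 \left(3 - 24\right) + 12 \left(-133\right) = \left(-12\right) \left(-21\right) - 1596 = 252 - 1596 = -1344$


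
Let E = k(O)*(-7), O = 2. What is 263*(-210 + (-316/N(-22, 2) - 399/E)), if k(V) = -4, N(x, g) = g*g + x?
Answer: -1956983/36 ≈ -54361.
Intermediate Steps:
N(x, g) = x + g**2 (N(x, g) = g**2 + x = x + g**2)
E = 28 (E = -4*(-7) = 28)
263*(-210 + (-316/N(-22, 2) - 399/E)) = 263*(-210 + (-316/(-22 + 2**2) - 399/28)) = 263*(-210 + (-316/(-22 + 4) - 399*1/28)) = 263*(-210 + (-316/(-18) - 57/4)) = 263*(-210 + (-316*(-1/18) - 57/4)) = 263*(-210 + (158/9 - 57/4)) = 263*(-210 + 119/36) = 263*(-7441/36) = -1956983/36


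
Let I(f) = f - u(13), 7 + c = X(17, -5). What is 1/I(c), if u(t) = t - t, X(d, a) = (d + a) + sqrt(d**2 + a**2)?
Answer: -5/289 + sqrt(314)/289 ≈ 0.044014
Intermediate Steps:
X(d, a) = a + d + sqrt(a**2 + d**2) (X(d, a) = (a + d) + sqrt(a**2 + d**2) = a + d + sqrt(a**2 + d**2))
u(t) = 0
c = 5 + sqrt(314) (c = -7 + (-5 + 17 + sqrt((-5)**2 + 17**2)) = -7 + (-5 + 17 + sqrt(25 + 289)) = -7 + (-5 + 17 + sqrt(314)) = -7 + (12 + sqrt(314)) = 5 + sqrt(314) ≈ 22.720)
I(f) = f (I(f) = f - 1*0 = f + 0 = f)
1/I(c) = 1/(5 + sqrt(314))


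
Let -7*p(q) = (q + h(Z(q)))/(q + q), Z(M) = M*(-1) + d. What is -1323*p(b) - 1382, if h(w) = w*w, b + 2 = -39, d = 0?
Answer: -5162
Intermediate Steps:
b = -41 (b = -2 - 39 = -41)
Z(M) = -M (Z(M) = M*(-1) + 0 = -M + 0 = -M)
h(w) = w²
p(q) = -(q + q²)/(14*q) (p(q) = -(q + (-q)²)/(7*(q + q)) = -(q + q²)/(7*(2*q)) = -(q + q²)*1/(2*q)/7 = -(q + q²)/(14*q))
-1323*p(b) - 1382 = -1323*(-1/14 - 1/14*(-41)) - 1382 = -1323*(-1/14 + 41/14) - 1382 = -1323*20/7 - 1382 = -3780 - 1382 = -5162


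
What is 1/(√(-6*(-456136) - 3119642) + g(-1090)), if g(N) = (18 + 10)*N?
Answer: -15260/465926613 - I*√382826/931853226 ≈ -3.2752e-5 - 6.6398e-7*I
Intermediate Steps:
g(N) = 28*N
1/(√(-6*(-456136) - 3119642) + g(-1090)) = 1/(√(-6*(-456136) - 3119642) + 28*(-1090)) = 1/(√(2736816 - 3119642) - 30520) = 1/(√(-382826) - 30520) = 1/(I*√382826 - 30520) = 1/(-30520 + I*√382826)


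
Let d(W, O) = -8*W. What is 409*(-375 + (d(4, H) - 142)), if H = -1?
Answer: -224541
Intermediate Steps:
409*(-375 + (d(4, H) - 142)) = 409*(-375 + (-8*4 - 142)) = 409*(-375 + (-32 - 142)) = 409*(-375 - 174) = 409*(-549) = -224541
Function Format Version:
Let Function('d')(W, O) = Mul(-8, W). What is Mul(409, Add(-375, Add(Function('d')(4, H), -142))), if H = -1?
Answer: -224541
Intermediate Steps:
Mul(409, Add(-375, Add(Function('d')(4, H), -142))) = Mul(409, Add(-375, Add(Mul(-8, 4), -142))) = Mul(409, Add(-375, Add(-32, -142))) = Mul(409, Add(-375, -174)) = Mul(409, -549) = -224541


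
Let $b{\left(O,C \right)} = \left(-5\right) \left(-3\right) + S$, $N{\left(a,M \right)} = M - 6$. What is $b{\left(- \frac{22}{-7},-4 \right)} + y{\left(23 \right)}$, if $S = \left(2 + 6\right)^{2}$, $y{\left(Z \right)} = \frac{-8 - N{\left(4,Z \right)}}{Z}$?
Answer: $\frac{1792}{23} \approx 77.913$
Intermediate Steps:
$N{\left(a,M \right)} = -6 + M$ ($N{\left(a,M \right)} = M - 6 = -6 + M$)
$y{\left(Z \right)} = \frac{-2 - Z}{Z}$ ($y{\left(Z \right)} = \frac{-8 - \left(-6 + Z\right)}{Z} = \frac{-2 - Z}{Z}$)
$S = 64$ ($S = 8^{2} = 64$)
$b{\left(O,C \right)} = 79$ ($b{\left(O,C \right)} = \left(-5\right) \left(-3\right) + 64 = 15 + 64 = 79$)
$b{\left(- \frac{22}{-7},-4 \right)} + y{\left(23 \right)} = 79 + \frac{-2 - 23}{23} = 79 + \frac{1}{23} \left(-25\right) = 79 - \frac{25}{23} = \frac{1792}{23}$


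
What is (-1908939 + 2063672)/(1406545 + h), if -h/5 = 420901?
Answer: -154733/697960 ≈ -0.22169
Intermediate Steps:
h = -2104505 (h = -5*420901 = -2104505)
(-1908939 + 2063672)/(1406545 + h) = (-1908939 + 2063672)/(1406545 - 2104505) = 154733/(-697960) = 154733*(-1/697960) = -154733/697960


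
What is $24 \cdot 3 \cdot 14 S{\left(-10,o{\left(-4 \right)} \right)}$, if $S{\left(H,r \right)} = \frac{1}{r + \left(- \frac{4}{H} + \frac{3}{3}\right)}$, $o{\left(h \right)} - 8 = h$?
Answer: $\frac{560}{3} \approx 186.67$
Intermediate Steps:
$o{\left(h \right)} = 8 + h$
$S{\left(H,r \right)} = \frac{1}{1 + r - \frac{4}{H}}$ ($S{\left(H,r \right)} = \frac{1}{r + \left(- \frac{4}{H} + 3 \cdot \frac{1}{3}\right)} = \frac{1}{r + \left(- \frac{4}{H} + 1\right)} = \frac{1}{r + \left(1 - \frac{4}{H}\right)} = \frac{1}{1 + r - \frac{4}{H}}$)
$24 \cdot 3 \cdot 14 S{\left(-10,o{\left(-4 \right)} \right)} = 24 \cdot 3 \cdot 14 \left(- \frac{10}{-4 - 10 - 10 \left(8 - 4\right)}\right) = 24 \cdot 42 \left(- \frac{10}{-4 - 10 - 40}\right) = 1008 \left(- \frac{10}{-4 - 10 - 40}\right) = 1008 \left(- \frac{10}{-54}\right) = 1008 \left(\left(-10\right) \left(- \frac{1}{54}\right)\right) = 1008 \cdot \frac{5}{27} = \frac{560}{3}$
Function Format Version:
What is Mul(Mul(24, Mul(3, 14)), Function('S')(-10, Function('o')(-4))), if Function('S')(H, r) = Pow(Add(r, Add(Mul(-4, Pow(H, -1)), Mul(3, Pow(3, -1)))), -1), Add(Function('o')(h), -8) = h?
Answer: Rational(560, 3) ≈ 186.67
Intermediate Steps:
Function('o')(h) = Add(8, h)
Function('S')(H, r) = Pow(Add(1, r, Mul(-4, Pow(H, -1))), -1) (Function('S')(H, r) = Pow(Add(r, Add(Mul(-4, Pow(H, -1)), Mul(3, Rational(1, 3)))), -1) = Pow(Add(r, Add(Mul(-4, Pow(H, -1)), 1)), -1) = Pow(Add(r, Add(1, Mul(-4, Pow(H, -1)))), -1) = Pow(Add(1, r, Mul(-4, Pow(H, -1))), -1))
Mul(Mul(24, Mul(3, 14)), Function('S')(-10, Function('o')(-4))) = Mul(Mul(24, Mul(3, 14)), Mul(-10, Pow(Add(-4, -10, Mul(-10, Add(8, -4))), -1))) = Mul(Mul(24, 42), Mul(-10, Pow(Add(-4, -10, Mul(-10, 4)), -1))) = Mul(1008, Mul(-10, Pow(Add(-4, -10, -40), -1))) = Mul(1008, Mul(-10, Pow(-54, -1))) = Mul(1008, Mul(-10, Rational(-1, 54))) = Mul(1008, Rational(5, 27)) = Rational(560, 3)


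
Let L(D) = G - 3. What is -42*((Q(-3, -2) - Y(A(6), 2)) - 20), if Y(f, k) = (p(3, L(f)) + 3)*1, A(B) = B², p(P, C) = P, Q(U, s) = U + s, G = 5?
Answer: 1302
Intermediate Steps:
L(D) = 2 (L(D) = 5 - 3 = 2)
Y(f, k) = 6 (Y(f, k) = (3 + 3)*1 = 6*1 = 6)
-42*((Q(-3, -2) - Y(A(6), 2)) - 20) = -42*(((-3 - 2) - 1*6) - 20) = -42*((-5 - 6) - 20) = -42*(-11 - 20) = -42*(-31) = 1302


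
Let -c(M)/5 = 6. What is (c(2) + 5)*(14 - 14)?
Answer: 0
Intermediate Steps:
c(M) = -30 (c(M) = -5*6 = -30)
(c(2) + 5)*(14 - 14) = (-30 + 5)*(14 - 14) = -25*0 = 0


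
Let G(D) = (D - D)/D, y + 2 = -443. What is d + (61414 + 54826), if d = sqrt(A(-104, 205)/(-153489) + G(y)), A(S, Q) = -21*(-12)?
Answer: 116240 + 2*I*sqrt(21927)/7309 ≈ 1.1624e+5 + 0.040519*I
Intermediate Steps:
y = -445 (y = -2 - 443 = -445)
A(S, Q) = 252
G(D) = 0 (G(D) = 0/D = 0)
d = 2*I*sqrt(21927)/7309 (d = sqrt(252/(-153489) + 0) = sqrt(252*(-1/153489) + 0) = sqrt(-12/7309 + 0) = sqrt(-12/7309) = 2*I*sqrt(21927)/7309 ≈ 0.040519*I)
d + (61414 + 54826) = 2*I*sqrt(21927)/7309 + (61414 + 54826) = 2*I*sqrt(21927)/7309 + 116240 = 116240 + 2*I*sqrt(21927)/7309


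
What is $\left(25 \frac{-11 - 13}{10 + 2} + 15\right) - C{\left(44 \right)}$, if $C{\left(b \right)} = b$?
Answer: $-79$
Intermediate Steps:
$\left(25 \frac{-11 - 13}{10 + 2} + 15\right) - C{\left(44 \right)} = \left(25 \frac{-11 - 13}{10 + 2} + 15\right) - 44 = \left(25 \left(- \frac{24}{12}\right) + 15\right) - 44 = \left(25 \left(\left(-24\right) \frac{1}{12}\right) + 15\right) - 44 = \left(25 \left(-2\right) + 15\right) - 44 = \left(-50 + 15\right) - 44 = -35 - 44 = -79$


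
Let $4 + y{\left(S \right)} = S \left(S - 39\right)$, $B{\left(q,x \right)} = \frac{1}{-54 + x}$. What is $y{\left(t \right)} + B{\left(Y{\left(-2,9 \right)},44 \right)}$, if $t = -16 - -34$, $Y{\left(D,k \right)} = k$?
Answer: $- \frac{3821}{10} \approx -382.1$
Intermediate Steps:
$t = 18$ ($t = -16 + 34 = 18$)
$y{\left(S \right)} = -4 + S \left(-39 + S\right)$ ($y{\left(S \right)} = -4 + S \left(S - 39\right) = -4 + S \left(-39 + S\right)$)
$y{\left(t \right)} + B{\left(Y{\left(-2,9 \right)},44 \right)} = \left(-4 + 18^{2} - 702\right) + \frac{1}{-54 + 44} = \left(-4 + 324 - 702\right) + \frac{1}{-10} = -382 - \frac{1}{10} = - \frac{3821}{10}$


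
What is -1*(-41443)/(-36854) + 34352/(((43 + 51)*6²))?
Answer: 140720687/15589242 ≈ 9.0268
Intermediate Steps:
-1*(-41443)/(-36854) + 34352/(((43 + 51)*6²)) = 41443*(-1/36854) + 34352/((94*36)) = -41443/36854 + 34352/3384 = -41443/36854 + 34352*(1/3384) = -41443/36854 + 4294/423 = 140720687/15589242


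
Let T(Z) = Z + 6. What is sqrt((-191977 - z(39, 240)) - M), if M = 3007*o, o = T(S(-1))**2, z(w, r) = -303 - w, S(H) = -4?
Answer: I*sqrt(203663) ≈ 451.29*I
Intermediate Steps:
T(Z) = 6 + Z
o = 4 (o = (6 - 4)**2 = 2**2 = 4)
M = 12028 (M = 3007*4 = 12028)
sqrt((-191977 - z(39, 240)) - M) = sqrt((-191977 - (-303 - 1*39)) - 1*12028) = sqrt((-191977 - (-303 - 39)) - 12028) = sqrt((-191977 - 1*(-342)) - 12028) = sqrt((-191977 + 342) - 12028) = sqrt(-191635 - 12028) = sqrt(-203663) = I*sqrt(203663)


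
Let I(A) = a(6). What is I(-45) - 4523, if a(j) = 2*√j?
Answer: -4523 + 2*√6 ≈ -4518.1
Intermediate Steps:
I(A) = 2*√6
I(-45) - 4523 = 2*√6 - 4523 = -4523 + 2*√6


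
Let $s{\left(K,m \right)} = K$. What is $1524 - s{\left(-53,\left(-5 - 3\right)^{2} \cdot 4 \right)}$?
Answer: $1577$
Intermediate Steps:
$1524 - s{\left(-53,\left(-5 - 3\right)^{2} \cdot 4 \right)} = 1524 - -53 = 1524 + 53 = 1577$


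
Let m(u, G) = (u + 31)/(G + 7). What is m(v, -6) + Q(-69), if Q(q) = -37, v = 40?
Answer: 34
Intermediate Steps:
m(u, G) = (31 + u)/(7 + G)
m(v, -6) + Q(-69) = (31 + 40)/(7 - 6) - 37 = 71/1 - 37 = 1*71 - 37 = 71 - 37 = 34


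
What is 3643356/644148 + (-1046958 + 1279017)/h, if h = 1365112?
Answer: 426922444717/73277847048 ≈ 5.8261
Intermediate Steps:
3643356/644148 + (-1046958 + 1279017)/h = 3643356/644148 + (-1046958 + 1279017)/1365112 = 3643356*(1/644148) + 232059*(1/1365112) = 303613/53679 + 232059/1365112 = 426922444717/73277847048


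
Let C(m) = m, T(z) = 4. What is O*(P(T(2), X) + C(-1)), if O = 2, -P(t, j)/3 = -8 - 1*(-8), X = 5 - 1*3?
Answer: -2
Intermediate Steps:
X = 2 (X = 5 - 3 = 2)
P(t, j) = 0 (P(t, j) = -3*(-8 - 1*(-8)) = -3*(-8 + 8) = -3*0 = 0)
O*(P(T(2), X) + C(-1)) = 2*(0 - 1) = 2*(-1) = -2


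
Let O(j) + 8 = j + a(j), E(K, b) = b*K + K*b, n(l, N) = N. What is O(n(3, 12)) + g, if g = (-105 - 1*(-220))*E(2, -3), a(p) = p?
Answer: -1364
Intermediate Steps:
E(K, b) = 2*K*b (E(K, b) = K*b + K*b = 2*K*b)
O(j) = -8 + 2*j (O(j) = -8 + (j + j) = -8 + 2*j)
g = -1380 (g = (-105 - 1*(-220))*(2*2*(-3)) = (-105 + 220)*(-12) = 115*(-12) = -1380)
O(n(3, 12)) + g = (-8 + 2*12) - 1380 = (-8 + 24) - 1380 = 16 - 1380 = -1364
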